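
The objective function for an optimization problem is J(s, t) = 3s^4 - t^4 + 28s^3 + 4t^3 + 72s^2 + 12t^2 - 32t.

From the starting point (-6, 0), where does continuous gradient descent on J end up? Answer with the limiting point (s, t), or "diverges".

J is separable, so gradient descent decouples: s follows -∂J/∂s, t follows -∂J/∂t.
∂J/∂s = 12s(s + 3)(s + 4); at s=-6 this is -432, so s increases.
∂J/∂t = -4(t - 4)(t - 1)(t + 2); at t=0 this is -32, so t increases.
s converges to its nearest critical value -4 (a local min of the s-part); t converges to 1. The iterate converges to (-4, 1).

(-4, 1)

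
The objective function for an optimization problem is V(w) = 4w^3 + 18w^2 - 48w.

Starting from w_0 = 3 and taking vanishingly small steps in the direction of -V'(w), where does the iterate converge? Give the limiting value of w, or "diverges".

V'(w) = 12(w - 1)(w + 4), so V'(3) = 168.
Gradient descent moves in the -V' direction, i.e. w is decreasing.
The nearest critical point in that direction is w = 1, where V'' = 60 > 0 (a local minimum). The iterate converges there.

1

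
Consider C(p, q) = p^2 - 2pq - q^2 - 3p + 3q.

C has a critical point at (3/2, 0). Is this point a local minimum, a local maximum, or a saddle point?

The Hessian of C is constant: H = [[2, -2], [-2, -2]].
det(H) = 2·(-2) − (-2)² = -8.
Since det(H) < 0, H is indefinite and the critical point is a saddle point.

saddle point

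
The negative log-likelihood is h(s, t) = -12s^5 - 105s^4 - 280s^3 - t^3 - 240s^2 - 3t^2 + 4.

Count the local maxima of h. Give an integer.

2

h separates as a function of s plus a function of t, so ∇h=0 decouples.
∂h/∂s = -60s(s + 1)(s + 2)(s + 4) = 0 at s ∈ {-4, -2, -1, 0}; ∂h/∂t = -3t(t + 2) = 0 at t ∈ {-2, 0}.
The Hessian is diagonal: diag(h_ss, h_tt). Second derivatives: h_ss(-4)=1440, h_ss(-2)=-240, h_ss(-1)=180, h_ss(0)=-480; h_tt(-2)=6, h_tt(0)=-6.
Local maxima occur where both diagonal entries negative: (-2, 0), (0, 0). Count: 2.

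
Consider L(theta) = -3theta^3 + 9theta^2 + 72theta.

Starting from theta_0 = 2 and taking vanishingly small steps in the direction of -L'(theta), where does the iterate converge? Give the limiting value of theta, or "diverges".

L'(theta) = -9(theta - 4)(theta + 2), so L'(2) = 72.
Gradient descent moves in the -L' direction, i.e. theta is decreasing.
The nearest critical point in that direction is theta = -2, where L'' = 54 > 0 (a local minimum). The iterate converges there.

-2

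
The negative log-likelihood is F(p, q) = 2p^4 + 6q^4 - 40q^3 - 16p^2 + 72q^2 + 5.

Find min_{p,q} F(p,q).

-27

F(p,q) separates as A(p) + B(q) + 5, so its minimum is min A + min B + 5.
A'(p) = 8p(p - 2)(p + 2) vanishes at p ∈ {-2, 0, 2}; B'(q) = 24q(q - 3)(q - 2) vanishes at q ∈ {0, 2, 3}.
Local minima of A (where A''>0): A(-2)=-32, A(2)=-32. Local minima of B: B(0)=0, B(3)=54.
So the global minimum of F is A(-2) + B(0) + 5 = -32 + 0 + 5 = -27, attained at (-2, 0).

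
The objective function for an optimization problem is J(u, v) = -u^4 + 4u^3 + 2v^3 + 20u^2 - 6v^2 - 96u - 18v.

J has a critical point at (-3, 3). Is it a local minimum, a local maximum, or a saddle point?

saddle point

The mixed partial ∂²J/∂u∂v is 0, so the Hessian at any point is diag(J_uu, J_vv) = diag(4(-3u^2 + 6u + 10), 12(v - 1)).
At (-3, 3): H = diag(-140, 24).
The eigenvalues have opposite signs, so H is indefinite: a saddle point.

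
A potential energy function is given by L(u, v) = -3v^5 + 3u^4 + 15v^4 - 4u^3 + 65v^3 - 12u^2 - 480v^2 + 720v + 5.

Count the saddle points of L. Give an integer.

L separates as a function of u plus a function of v, so ∇L=0 decouples.
∂L/∂u = 12u(u - 2)(u + 1) = 0 at u ∈ {-1, 0, 2}; ∂L/∂v = -15(v - 4)(v - 3)(v - 1)(v + 4) = 0 at v ∈ {-4, 1, 3, 4}.
The Hessian is diagonal: diag(L_uu, L_vv). Second derivatives: L_uu(-1)=36, L_uu(0)=-24, L_uu(2)=72; L_vv(-4)=4200, L_vv(1)=-450, L_vv(3)=210, L_vv(4)=-360.
Saddle points occur where the two diagonal entries have opposite signs: (-1, 1), (-1, 4), (0, -4), (0, 3), (2, 1), (2, 4). Count: 6.

6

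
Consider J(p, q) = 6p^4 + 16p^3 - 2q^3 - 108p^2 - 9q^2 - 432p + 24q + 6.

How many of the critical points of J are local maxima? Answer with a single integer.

J separates as a function of p plus a function of q, so ∇J=0 decouples.
∂J/∂p = 24(p - 3)(p + 2)(p + 3) = 0 at p ∈ {-3, -2, 3}; ∂J/∂q = -6(q - 1)(q + 4) = 0 at q ∈ {-4, 1}.
The Hessian is diagonal: diag(J_pp, J_qq). Second derivatives: J_pp(-3)=144, J_pp(-2)=-120, J_pp(3)=720; J_qq(-4)=30, J_qq(1)=-30.
Local maxima occur where both diagonal entries negative: (-2, 1). Count: 1.

1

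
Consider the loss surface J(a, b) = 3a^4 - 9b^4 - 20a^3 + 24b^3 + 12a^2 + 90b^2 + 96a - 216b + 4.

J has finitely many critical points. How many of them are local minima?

J separates as a function of a plus a function of b, so ∇J=0 decouples.
∂J/∂a = 12(a - 4)(a - 2)(a + 1) = 0 at a ∈ {-1, 2, 4}; ∂J/∂b = -36(b - 3)(b - 1)(b + 2) = 0 at b ∈ {-2, 1, 3}.
The Hessian is diagonal: diag(J_aa, J_bb). Second derivatives: J_aa(-1)=180, J_aa(2)=-72, J_aa(4)=120; J_bb(-2)=-540, J_bb(1)=216, J_bb(3)=-360.
Local minima occur where both diagonal entries positive: (-1, 1), (4, 1). Count: 2.

2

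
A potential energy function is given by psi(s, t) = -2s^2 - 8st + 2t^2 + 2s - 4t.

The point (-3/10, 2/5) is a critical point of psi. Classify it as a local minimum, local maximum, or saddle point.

saddle point

The Hessian of psi is constant: H = [[-4, -8], [-8, 4]].
det(H) = (-4)·4 − (-8)² = -80.
Since det(H) < 0, H is indefinite and the critical point is a saddle point.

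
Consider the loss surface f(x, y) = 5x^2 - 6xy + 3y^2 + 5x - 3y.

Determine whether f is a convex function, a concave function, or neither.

f is quadratic, so its Hessian is the constant matrix H = [[10, -6], [-6, 6]].
det(H) = 24, tr(H) = 16.
det(H) > 0 and tr(H) > 0, so H is positive definite everywhere: convex.

convex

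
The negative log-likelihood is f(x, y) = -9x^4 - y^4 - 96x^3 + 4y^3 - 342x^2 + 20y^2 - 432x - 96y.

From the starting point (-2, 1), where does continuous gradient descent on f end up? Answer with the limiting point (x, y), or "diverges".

(-3, 2)

f is separable, so gradient descent decouples: x follows -∂f/∂x, y follows -∂f/∂y.
∂f/∂x = -36(x + 1)(x + 3)(x + 4); at x=-2 this is 72, so x decreases.
∂f/∂y = -4(y - 4)(y - 2)(y + 3); at y=1 this is -48, so y increases.
x converges to its nearest critical value -3 (a local min of the x-part); y converges to 2. The iterate converges to (-3, 2).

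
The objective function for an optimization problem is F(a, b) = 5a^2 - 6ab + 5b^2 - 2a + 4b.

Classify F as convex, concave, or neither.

F is quadratic, so its Hessian is the constant matrix H = [[10, -6], [-6, 10]].
det(H) = 64, tr(H) = 20.
det(H) > 0 and tr(H) > 0, so H is positive definite everywhere: convex.

convex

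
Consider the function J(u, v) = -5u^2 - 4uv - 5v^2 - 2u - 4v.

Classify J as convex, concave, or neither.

concave

J is quadratic, so its Hessian is the constant matrix H = [[-10, -4], [-4, -10]].
det(H) = 84, tr(H) = -20.
det(H) > 0 and tr(H) < 0, so H is negative definite everywhere: concave.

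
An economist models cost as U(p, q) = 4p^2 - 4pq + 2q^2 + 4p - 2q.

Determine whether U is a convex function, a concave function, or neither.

convex

U is quadratic, so its Hessian is the constant matrix H = [[8, -4], [-4, 4]].
det(H) = 16, tr(H) = 12.
det(H) > 0 and tr(H) > 0, so H is positive definite everywhere: convex.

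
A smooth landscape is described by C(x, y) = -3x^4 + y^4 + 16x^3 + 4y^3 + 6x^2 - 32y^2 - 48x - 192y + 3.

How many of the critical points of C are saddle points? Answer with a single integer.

C separates as a function of x plus a function of y, so ∇C=0 decouples.
∂C/∂x = -12(x - 4)(x - 1)(x + 1) = 0 at x ∈ {-1, 1, 4}; ∂C/∂y = 4(y - 4)(y + 3)(y + 4) = 0 at y ∈ {-4, -3, 4}.
The Hessian is diagonal: diag(C_xx, C_yy). Second derivatives: C_xx(-1)=-120, C_xx(1)=72, C_xx(4)=-180; C_yy(-4)=32, C_yy(-3)=-28, C_yy(4)=224.
Saddle points occur where the two diagonal entries have opposite signs: (-1, -4), (-1, 4), (1, -3), (4, -4), (4, 4). Count: 5.

5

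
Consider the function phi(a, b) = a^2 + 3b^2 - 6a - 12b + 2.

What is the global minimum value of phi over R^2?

-19

phi(a,b) separates as P(a) + Q(b) + 2, so its minimum is min P + min Q + 2.
P'(a) = 2a - 6 vanishes at a ∈ {3}; Q'(b) = 6b - 12 vanishes at b ∈ {2}.
Local minima of P (where P''>0): P(3)=-9. Local minima of Q: Q(2)=-12.
So the global minimum of phi is P(3) + Q(2) + 2 = -9 − 12 + 2 = -19, attained at (3, 2).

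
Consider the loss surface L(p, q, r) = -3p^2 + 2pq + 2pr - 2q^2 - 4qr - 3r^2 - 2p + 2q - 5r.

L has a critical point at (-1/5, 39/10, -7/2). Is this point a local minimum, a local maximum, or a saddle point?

The Hessian is constant: H = [[-6, 2, 2], [2, -4, -4], [2, -4, -6]].
Leading principal minors: Δ₁ = -6, Δ₂ = 20, Δ₃ = -40.
The minors alternate sign starting negative (−, +, −), so H is negative definite: a local maximum.

local maximum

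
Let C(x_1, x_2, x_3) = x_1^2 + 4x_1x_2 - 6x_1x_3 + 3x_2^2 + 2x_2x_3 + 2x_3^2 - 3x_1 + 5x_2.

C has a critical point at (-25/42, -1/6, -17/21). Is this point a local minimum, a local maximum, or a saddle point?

The Hessian is constant: H = [[2, 4, -6], [4, 6, 2], [-6, 2, 4]].
Leading principal minors: Δ₁ = 2, Δ₂ = -4, Δ₃ = -336.
The minors fit neither the all-positive nor the alternating-sign pattern, so H is indefinite: a saddle point.

saddle point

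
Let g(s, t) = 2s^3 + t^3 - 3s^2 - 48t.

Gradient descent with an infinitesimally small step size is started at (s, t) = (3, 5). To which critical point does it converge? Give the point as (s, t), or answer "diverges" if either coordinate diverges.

g is separable, so gradient descent decouples: s follows -∂g/∂s, t follows -∂g/∂t.
∂g/∂s = 6s(s - 1); at s=3 this is 36, so s decreases.
∂g/∂t = 3(t - 4)(t + 4); at t=5 this is 27, so t decreases.
s converges to its nearest critical value 1 (a local min of the s-part); t converges to 4. The iterate converges to (1, 4).

(1, 4)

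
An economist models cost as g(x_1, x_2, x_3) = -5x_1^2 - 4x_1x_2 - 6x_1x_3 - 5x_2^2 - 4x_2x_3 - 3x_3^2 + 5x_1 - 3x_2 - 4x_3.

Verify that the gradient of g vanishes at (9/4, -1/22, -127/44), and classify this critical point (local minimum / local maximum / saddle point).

local maximum

∇g = (-10x_1 - 4x_2 - 6x_3 + 5, -4x_1 - 10x_2 - 4x_3 - 3, -6x_1 - 4x_2 - 6x_3 - 4); substituting (9/4, -1/22, -127/44) gives ∇g = (0, 0, 0), so (9/4, -1/22, -127/44) is indeed a critical point.
The Hessian is constant: H = [[-10, -4, -6], [-4, -10, -4], [-6, -4, -6]].
Leading principal minors: Δ₁ = -10, Δ₂ = 84, Δ₃ = -176.
The minors alternate sign starting negative (−, +, −), so H is negative definite: a local maximum.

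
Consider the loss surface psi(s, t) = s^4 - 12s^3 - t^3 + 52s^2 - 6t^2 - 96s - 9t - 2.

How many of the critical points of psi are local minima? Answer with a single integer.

psi separates as a function of s plus a function of t, so ∇psi=0 decouples.
∂psi/∂s = 4(s - 4)(s - 3)(s - 2) = 0 at s ∈ {2, 3, 4}; ∂psi/∂t = -3(t + 1)(t + 3) = 0 at t ∈ {-3, -1}.
The Hessian is diagonal: diag(psi_ss, psi_tt). Second derivatives: psi_ss(2)=8, psi_ss(3)=-4, psi_ss(4)=8; psi_tt(-3)=6, psi_tt(-1)=-6.
Local minima occur where both diagonal entries positive: (2, -3), (4, -3). Count: 2.

2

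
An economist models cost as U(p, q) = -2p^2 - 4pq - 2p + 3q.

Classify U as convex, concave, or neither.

U is quadratic, so its Hessian is the constant matrix H = [[-4, -4], [-4, 0]].
det(H) = -16, tr(H) = -4.
det(H) < 0, so H is indefinite: neither convex nor concave.

neither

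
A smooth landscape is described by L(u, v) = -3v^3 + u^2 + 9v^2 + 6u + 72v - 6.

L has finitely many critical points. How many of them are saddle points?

L separates as a function of u plus a function of v, so ∇L=0 decouples.
∂L/∂u = 2(u + 3) = 0 at u ∈ {-3}; ∂L/∂v = -9(v - 4)(v + 2) = 0 at v ∈ {-2, 4}.
The Hessian is diagonal: diag(L_uu, L_vv). Second derivatives: L_uu(-3)=2; L_vv(-2)=54, L_vv(4)=-54.
Saddle points occur where the two diagonal entries have opposite signs: (-3, 4). Count: 1.

1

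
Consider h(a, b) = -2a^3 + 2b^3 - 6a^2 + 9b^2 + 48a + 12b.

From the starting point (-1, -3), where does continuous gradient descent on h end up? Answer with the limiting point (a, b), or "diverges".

h is separable, so gradient descent decouples: a follows -∂h/∂a, b follows -∂h/∂b.
∂h/∂a = -6(a - 2)(a + 4); at a=-1 this is 54, so a decreases.
∂h/∂b = 6(b + 1)(b + 2); at b=-3 this is 12, so b decreases.
The b-coordinate has no critical point in that direction and runs off to infinity.

diverges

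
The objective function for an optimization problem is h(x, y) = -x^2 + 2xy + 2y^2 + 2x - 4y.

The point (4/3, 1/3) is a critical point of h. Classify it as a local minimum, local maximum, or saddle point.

saddle point

The Hessian of h is constant: H = [[-2, 2], [2, 4]].
det(H) = (-2)·4 − 2² = -12.
Since det(H) < 0, H is indefinite and the critical point is a saddle point.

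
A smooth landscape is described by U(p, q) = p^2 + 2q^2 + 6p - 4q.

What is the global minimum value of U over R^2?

-11

U(p,q) separates as A(p) + B(q), so its minimum is min A + min B.
A'(p) = 2p + 6 vanishes at p ∈ {-3}; B'(q) = 4q - 4 vanishes at q ∈ {1}.
Local minima of A (where A''>0): A(-3)=-9. Local minima of B: B(1)=-2.
So the global minimum of U is A(-3) + B(1) = -9 − 2 = -11, attained at (-3, 1).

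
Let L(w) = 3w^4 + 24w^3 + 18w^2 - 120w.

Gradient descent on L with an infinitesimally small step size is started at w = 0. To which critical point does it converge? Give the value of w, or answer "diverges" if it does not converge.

L'(w) = 12(w - 1)(w + 2)(w + 5), so L'(0) = -120.
Gradient descent moves in the -L' direction, i.e. w is increasing.
The nearest critical point in that direction is w = 1, where L'' = 216 > 0 (a local minimum). The iterate converges there.

1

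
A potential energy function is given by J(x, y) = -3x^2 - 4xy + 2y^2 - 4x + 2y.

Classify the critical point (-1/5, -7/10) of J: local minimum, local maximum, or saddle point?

saddle point

The Hessian of J is constant: H = [[-6, -4], [-4, 4]].
det(H) = (-6)·4 − (-4)² = -40.
Since det(H) < 0, H is indefinite and the critical point is a saddle point.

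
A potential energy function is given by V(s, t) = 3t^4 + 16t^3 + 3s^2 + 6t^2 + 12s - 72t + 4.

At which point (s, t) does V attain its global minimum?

V(s,t) separates as P(s) + Q(t) + 4, so its minimum is min P + min Q + 4.
P'(s) = 6s + 12 vanishes at s ∈ {-2}; Q'(t) = 12(t - 1)(t + 2)(t + 3) vanishes at t ∈ {-3, -2, 1}.
Local minima of P (where P''>0): P(-2)=-12. Local minima of Q: Q(-3)=81, Q(1)=-47.
So the global minimum of V is P(-2) + Q(1) + 4 = -12 − 47 + 4 = -55, attained at (-2, 1).

(-2, 1)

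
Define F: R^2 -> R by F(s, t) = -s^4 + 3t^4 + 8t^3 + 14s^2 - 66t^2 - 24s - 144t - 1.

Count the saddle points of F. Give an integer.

F separates as a function of s plus a function of t, so ∇F=0 decouples.
∂F/∂s = -4(s - 2)(s - 1)(s + 3) = 0 at s ∈ {-3, 1, 2}; ∂F/∂t = 12(t - 3)(t + 1)(t + 4) = 0 at t ∈ {-4, -1, 3}.
The Hessian is diagonal: diag(F_ss, F_tt). Second derivatives: F_ss(-3)=-80, F_ss(1)=16, F_ss(2)=-20; F_tt(-4)=252, F_tt(-1)=-144, F_tt(3)=336.
Saddle points occur where the two diagonal entries have opposite signs: (-3, -4), (-3, 3), (1, -1), (2, -4), (2, 3). Count: 5.

5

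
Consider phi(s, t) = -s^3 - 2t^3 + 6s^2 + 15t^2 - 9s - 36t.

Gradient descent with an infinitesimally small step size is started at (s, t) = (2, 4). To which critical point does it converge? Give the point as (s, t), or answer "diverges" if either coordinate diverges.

phi is separable, so gradient descent decouples: s follows -∂phi/∂s, t follows -∂phi/∂t.
∂phi/∂s = -3(s - 3)(s - 1); at s=2 this is 3, so s decreases.
∂phi/∂t = -6(t - 3)(t - 2); at t=4 this is -12, so t increases.
The t-coordinate has no critical point in that direction and runs off to infinity.

diverges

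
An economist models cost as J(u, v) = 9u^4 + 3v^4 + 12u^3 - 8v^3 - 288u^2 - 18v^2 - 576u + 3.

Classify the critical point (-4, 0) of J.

The mixed partial ∂²J/∂u∂v is 0, so the Hessian at any point is diag(J_uu, J_vv) = diag(36(3u^2 + 2u - 16), 12(3v^2 - 4v - 3)).
At (-4, 0): H = diag(864, -36).
The eigenvalues have opposite signs, so H is indefinite: a saddle point.

saddle point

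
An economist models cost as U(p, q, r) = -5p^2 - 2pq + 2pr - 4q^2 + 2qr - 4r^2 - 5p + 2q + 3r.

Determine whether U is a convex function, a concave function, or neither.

U is quadratic, so its Hessian is the constant matrix H = [[-10, -2, 2], [-2, -8, 2], [2, 2, -8]].
Leading principal minors: -10, 76, -552.
Signs alternate −, +, − ⇒ H ≺ 0 ⇒ concave.

concave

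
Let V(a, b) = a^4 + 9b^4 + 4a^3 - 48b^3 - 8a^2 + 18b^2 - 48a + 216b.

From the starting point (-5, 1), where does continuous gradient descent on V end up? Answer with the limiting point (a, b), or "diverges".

(-3, -1)

V is separable, so gradient descent decouples: a follows -∂V/∂a, b follows -∂V/∂b.
∂V/∂a = 4(a - 2)(a + 2)(a + 3); at a=-5 this is -168, so a increases.
∂V/∂b = 36(b - 3)(b - 2)(b + 1); at b=1 this is 144, so b decreases.
a converges to its nearest critical value -3 (a local min of the a-part); b converges to -1. The iterate converges to (-3, -1).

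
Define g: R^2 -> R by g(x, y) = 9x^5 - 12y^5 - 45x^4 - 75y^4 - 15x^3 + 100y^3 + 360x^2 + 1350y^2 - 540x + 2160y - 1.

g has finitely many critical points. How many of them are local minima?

4

g separates as a function of x plus a function of y, so ∇g=0 decouples.
∂g/∂x = 45(x - 3)(x - 2)(x - 1)(x + 2) = 0 at x ∈ {-2, 1, 2, 3}; ∂g/∂y = -60(y - 3)(y + 1)(y + 3)(y + 4) = 0 at y ∈ {-4, -3, -1, 3}.
The Hessian is diagonal: diag(g_xx, g_yy). Second derivatives: g_xx(-2)=-2700, g_xx(1)=270, g_xx(2)=-180, g_xx(3)=450; g_yy(-4)=1260, g_yy(-3)=-720, g_yy(-1)=1440, g_yy(3)=-10080.
Local minima occur where both diagonal entries positive: (1, -4), (1, -1), (3, -4), (3, -1). Count: 4.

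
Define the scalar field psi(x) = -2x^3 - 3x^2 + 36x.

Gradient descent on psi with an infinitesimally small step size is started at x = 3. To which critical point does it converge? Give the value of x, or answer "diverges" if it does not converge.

psi'(x) = -6(x - 2)(x + 3), so psi'(3) = -36.
Gradient descent moves in the -psi' direction, i.e. x is increasing.
There is no critical point above x=3, and psi' keeps the same sign, so the iterate runs off to +∞.

diverges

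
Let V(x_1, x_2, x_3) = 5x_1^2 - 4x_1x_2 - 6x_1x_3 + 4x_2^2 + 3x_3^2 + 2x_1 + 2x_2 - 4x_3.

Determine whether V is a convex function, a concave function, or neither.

convex

V is quadratic, so its Hessian is the constant matrix H = [[10, -4, -6], [-4, 8, 0], [-6, 0, 6]].
Leading principal minors: 10, 64, 96.
All positive ⇒ H ≻ 0 ⇒ convex.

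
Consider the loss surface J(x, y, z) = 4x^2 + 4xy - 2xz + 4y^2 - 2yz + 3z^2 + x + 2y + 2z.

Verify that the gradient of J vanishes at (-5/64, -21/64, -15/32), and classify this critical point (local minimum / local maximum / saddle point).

local minimum

∇J = (8x + 4y - 2z + 1, 4x + 8y - 2z + 2, -2x - 2y + 6z + 2); substituting (-5/64, -21/64, -15/32) gives ∇J = (0, 0, 0), so (-5/64, -21/64, -15/32) is indeed a critical point.
The Hessian is constant: H = [[8, 4, -2], [4, 8, -2], [-2, -2, 6]].
Leading principal minors: Δ₁ = 8, Δ₂ = 48, Δ₃ = 256.
All leading minors are positive, so H is positive definite: a local minimum.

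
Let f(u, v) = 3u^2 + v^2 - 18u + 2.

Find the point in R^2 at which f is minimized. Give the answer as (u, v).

(3, 0)

f(u,v) separates as P(u) + Q(v) + 2, so its minimum is min P + min Q + 2.
P'(u) = 6u - 18 vanishes at u ∈ {3}; Q'(v) = 2v vanishes at v ∈ {0}.
Local minima of P (where P''>0): P(3)=-27. Local minima of Q: Q(0)=0.
So the global minimum of f is P(3) + Q(0) + 2 = -27 + 0 + 2 = -25, attained at (3, 0).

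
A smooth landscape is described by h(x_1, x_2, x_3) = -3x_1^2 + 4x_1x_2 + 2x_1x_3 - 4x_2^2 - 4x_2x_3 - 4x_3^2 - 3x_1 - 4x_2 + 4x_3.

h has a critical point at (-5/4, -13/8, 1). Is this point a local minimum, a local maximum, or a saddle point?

local maximum

The Hessian is constant: H = [[-6, 4, 2], [4, -8, -4], [2, -4, -8]].
Leading principal minors: Δ₁ = -6, Δ₂ = 32, Δ₃ = -192.
The minors alternate sign starting negative (−, +, −), so H is negative definite: a local maximum.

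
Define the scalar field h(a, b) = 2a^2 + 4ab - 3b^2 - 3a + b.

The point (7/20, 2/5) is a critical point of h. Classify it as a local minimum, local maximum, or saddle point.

saddle point

The Hessian of h is constant: H = [[4, 4], [4, -6]].
det(H) = 4·(-6) − 4² = -40.
Since det(H) < 0, H is indefinite and the critical point is a saddle point.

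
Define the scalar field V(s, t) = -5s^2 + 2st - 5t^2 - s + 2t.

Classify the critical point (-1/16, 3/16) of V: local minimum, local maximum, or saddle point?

local maximum

The Hessian of V is constant: H = [[-10, 2], [2, -10]].
det(H) = (-10)·(-10) − 2² = 96.
det(H) > 0 and tr(H) = -20 < 0, so H is negative definite and the point is a local maximum.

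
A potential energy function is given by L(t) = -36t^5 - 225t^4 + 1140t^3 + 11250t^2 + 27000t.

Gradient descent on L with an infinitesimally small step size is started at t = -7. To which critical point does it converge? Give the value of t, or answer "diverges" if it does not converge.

-5

L'(t) = -180(t - 5)(t + 2)(t + 3)(t + 5), so L'(-7) = -86400.
Gradient descent moves in the -L' direction, i.e. t is increasing.
The nearest critical point in that direction is t = -5, where L'' = 10800 > 0 (a local minimum). The iterate converges there.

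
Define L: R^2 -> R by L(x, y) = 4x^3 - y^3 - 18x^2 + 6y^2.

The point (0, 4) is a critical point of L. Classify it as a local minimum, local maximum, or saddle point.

local maximum

The mixed partial ∂²L/∂x∂y is 0, so the Hessian at any point is diag(L_xx, L_yy) = diag(12(2x - 3), 6(-y + 2)).
At (0, 4): H = diag(-36, -12).
Both eigenvalues are negative, so H is negative definite: a local maximum.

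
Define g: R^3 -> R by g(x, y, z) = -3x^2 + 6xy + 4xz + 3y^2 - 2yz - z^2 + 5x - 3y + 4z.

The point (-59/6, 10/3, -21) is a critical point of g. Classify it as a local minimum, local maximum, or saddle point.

saddle point

The Hessian is constant: H = [[-6, 6, 4], [6, 6, -2], [4, -2, -2]].
Leading principal minors: Δ₁ = -6, Δ₂ = -72, Δ₃ = -24.
The minors fit neither the all-positive nor the alternating-sign pattern, so H is indefinite: a saddle point.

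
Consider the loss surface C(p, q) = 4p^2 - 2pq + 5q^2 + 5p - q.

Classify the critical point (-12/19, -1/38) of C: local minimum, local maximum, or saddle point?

local minimum

The Hessian of C is constant: H = [[8, -2], [-2, 10]].
det(H) = 8·10 − (-2)² = 76.
det(H) > 0 and tr(H) = 18 > 0, so H is positive definite and the point is a local minimum.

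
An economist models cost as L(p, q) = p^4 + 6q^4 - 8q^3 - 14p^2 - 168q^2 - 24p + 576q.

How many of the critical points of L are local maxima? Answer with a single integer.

L separates as a function of p plus a function of q, so ∇L=0 decouples.
∂L/∂p = 4(p - 3)(p + 1)(p + 2) = 0 at p ∈ {-2, -1, 3}; ∂L/∂q = 24(q - 3)(q - 2)(q + 4) = 0 at q ∈ {-4, 2, 3}.
The Hessian is diagonal: diag(L_pp, L_qq). Second derivatives: L_pp(-2)=20, L_pp(-1)=-16, L_pp(3)=80; L_qq(-4)=1008, L_qq(2)=-144, L_qq(3)=168.
Local maxima occur where both diagonal entries negative: (-1, 2). Count: 1.

1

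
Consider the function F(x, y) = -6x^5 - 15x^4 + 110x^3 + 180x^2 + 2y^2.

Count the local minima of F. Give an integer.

2

F separates as a function of x plus a function of y, so ∇F=0 decouples.
∂F/∂x = -30x(x - 3)(x + 1)(x + 4) = 0 at x ∈ {-4, -1, 0, 3}; ∂F/∂y = 4y = 0 at y ∈ {0}.
The Hessian is diagonal: diag(F_xx, F_yy). Second derivatives: F_xx(-4)=2520, F_xx(-1)=-360, F_xx(0)=360, F_xx(3)=-2520; F_yy(0)=4.
Local minima occur where both diagonal entries positive: (-4, 0), (0, 0). Count: 2.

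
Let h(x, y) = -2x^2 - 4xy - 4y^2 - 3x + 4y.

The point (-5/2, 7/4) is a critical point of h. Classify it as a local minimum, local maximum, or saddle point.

local maximum

The Hessian of h is constant: H = [[-4, -4], [-4, -8]].
det(H) = (-4)·(-8) − (-4)² = 16.
det(H) > 0 and tr(H) = -12 < 0, so H is negative definite and the point is a local maximum.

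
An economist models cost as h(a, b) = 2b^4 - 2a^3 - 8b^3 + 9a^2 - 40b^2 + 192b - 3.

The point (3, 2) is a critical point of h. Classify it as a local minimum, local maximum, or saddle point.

local maximum

The mixed partial ∂²h/∂a∂b is 0, so the Hessian at any point is diag(h_aa, h_bb) = diag(6(-2a + 3), 8(3b^2 - 6b - 10)).
At (3, 2): H = diag(-18, -80).
Both eigenvalues are negative, so H is negative definite: a local maximum.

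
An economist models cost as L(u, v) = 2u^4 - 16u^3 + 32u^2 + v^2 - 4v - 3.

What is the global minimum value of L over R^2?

L(u,v) separates as P(u) + Q(v) − 3, so its minimum is min P + min Q − 3.
P'(u) = 8u(u - 4)(u - 2) vanishes at u ∈ {0, 2, 4}; Q'(v) = 2v - 4 vanishes at v ∈ {2}.
Local minima of P (where P''>0): P(0)=0, P(4)=0. Local minima of Q: Q(2)=-4.
So the global minimum of L is P(0) + Q(2) − 3 = 0 − 4 − 3 = -7, attained at (0, 2).

-7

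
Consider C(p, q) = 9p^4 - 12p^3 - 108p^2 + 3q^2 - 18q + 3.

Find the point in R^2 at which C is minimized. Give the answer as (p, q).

C(p,q) separates as A(p) + B(q) + 3, so its minimum is min A + min B + 3.
A'(p) = 36p(p - 3)(p + 2) vanishes at p ∈ {-2, 0, 3}; B'(q) = 6q - 18 vanishes at q ∈ {3}.
Local minima of A (where A''>0): A(-2)=-192, A(3)=-567. Local minima of B: B(3)=-27.
So the global minimum of C is A(3) + B(3) + 3 = -567 − 27 + 3 = -591, attained at (3, 3).

(3, 3)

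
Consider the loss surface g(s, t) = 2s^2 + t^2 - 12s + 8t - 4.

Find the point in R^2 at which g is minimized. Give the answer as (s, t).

(3, -4)

g(s,t) separates as P(s) + Q(t) − 4, so its minimum is min P + min Q − 4.
P'(s) = 4s - 12 vanishes at s ∈ {3}; Q'(t) = 2(t + 4) vanishes at t ∈ {-4}.
Local minima of P (where P''>0): P(3)=-18. Local minima of Q: Q(-4)=-16.
So the global minimum of g is P(3) + Q(-4) − 4 = -18 − 16 − 4 = -38, attained at (3, -4).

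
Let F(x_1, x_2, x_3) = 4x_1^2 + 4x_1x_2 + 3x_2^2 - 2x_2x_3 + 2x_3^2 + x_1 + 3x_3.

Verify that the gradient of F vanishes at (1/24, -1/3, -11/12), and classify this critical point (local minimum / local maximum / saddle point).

local minimum

∇F = (8x_1 + 4x_2 + 1, 4x_1 + 6x_2 - 2x_3, -2x_2 + 4x_3 + 3); substituting (1/24, -1/3, -11/12) gives ∇F = (0, 0, 0), so (1/24, -1/3, -11/12) is indeed a critical point.
The Hessian is constant: H = [[8, 4, 0], [4, 6, -2], [0, -2, 4]].
Leading principal minors: Δ₁ = 8, Δ₂ = 32, Δ₃ = 96.
All leading minors are positive, so H is positive definite: a local minimum.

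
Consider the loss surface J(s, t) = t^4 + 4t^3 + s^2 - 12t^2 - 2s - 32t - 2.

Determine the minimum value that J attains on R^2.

J(s,t) separates as P(s) + Q(t) − 2, so its minimum is min P + min Q − 2.
P'(s) = 2s - 2 vanishes at s ∈ {1}; Q'(t) = 4(t - 2)(t + 1)(t + 4) vanishes at t ∈ {-4, -1, 2}.
Local minima of P (where P''>0): P(1)=-1. Local minima of Q: Q(-4)=-64, Q(2)=-64.
So the global minimum of J is P(1) + Q(-4) − 2 = -1 − 64 − 2 = -67, attained at (1, -4).

-67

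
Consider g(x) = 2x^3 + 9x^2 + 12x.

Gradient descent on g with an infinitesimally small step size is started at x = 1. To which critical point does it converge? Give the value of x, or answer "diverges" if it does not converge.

-1

g'(x) = 6(x + 1)(x + 2), so g'(1) = 36.
Gradient descent moves in the -g' direction, i.e. x is decreasing.
The nearest critical point in that direction is x = -1, where g'' = 6 > 0 (a local minimum). The iterate converges there.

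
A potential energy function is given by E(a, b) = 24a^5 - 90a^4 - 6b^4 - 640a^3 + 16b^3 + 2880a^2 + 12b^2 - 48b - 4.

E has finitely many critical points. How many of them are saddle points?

E separates as a function of a plus a function of b, so ∇E=0 decouples.
∂E/∂a = 120a(a - 4)(a - 3)(a + 4) = 0 at a ∈ {-4, 0, 3, 4}; ∂E/∂b = -24(b - 2)(b - 1)(b + 1) = 0 at b ∈ {-1, 1, 2}.
The Hessian is diagonal: diag(E_aa, E_bb). Second derivatives: E_aa(-4)=-26880, E_aa(0)=5760, E_aa(3)=-2520, E_aa(4)=3840; E_bb(-1)=-144, E_bb(1)=48, E_bb(2)=-72.
Saddle points occur where the two diagonal entries have opposite signs: (-4, 1), (0, -1), (0, 2), (3, 1), (4, -1), (4, 2). Count: 6.

6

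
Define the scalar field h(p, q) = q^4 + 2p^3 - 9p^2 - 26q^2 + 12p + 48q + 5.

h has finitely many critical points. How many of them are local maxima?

h separates as a function of p plus a function of q, so ∇h=0 decouples.
∂h/∂p = 6(p - 2)(p - 1) = 0 at p ∈ {1, 2}; ∂h/∂q = 4(q - 3)(q - 1)(q + 4) = 0 at q ∈ {-4, 1, 3}.
The Hessian is diagonal: diag(h_pp, h_qq). Second derivatives: h_pp(1)=-6, h_pp(2)=6; h_qq(-4)=140, h_qq(1)=-40, h_qq(3)=56.
Local maxima occur where both diagonal entries negative: (1, 1). Count: 1.

1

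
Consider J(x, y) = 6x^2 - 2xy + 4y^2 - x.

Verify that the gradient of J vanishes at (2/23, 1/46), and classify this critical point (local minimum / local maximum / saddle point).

local minimum

∇J = (12x - 2y - 1, -2x + 8y); substituting (2/23, 1/46) gives ∇J = (0, 0), so (2/23, 1/46) is indeed a critical point.
The Hessian of J is constant: H = [[12, -2], [-2, 8]].
det(H) = 12·8 − (-2)² = 92.
det(H) > 0 and tr(H) = 20 > 0, so H is positive definite and the point is a local minimum.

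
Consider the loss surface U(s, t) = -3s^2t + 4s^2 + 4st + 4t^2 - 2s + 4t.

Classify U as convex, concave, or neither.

neither

The term -3s^2t is cubic, so the Hessian is not constant.
∂²U/∂s² = -6t + 8, which takes both signs as t varies (negative for sufficiently large t). A diagonal entry of the Hessian changing sign means the Hessian is neither positive- nor negative-semidefinite on all of R^2.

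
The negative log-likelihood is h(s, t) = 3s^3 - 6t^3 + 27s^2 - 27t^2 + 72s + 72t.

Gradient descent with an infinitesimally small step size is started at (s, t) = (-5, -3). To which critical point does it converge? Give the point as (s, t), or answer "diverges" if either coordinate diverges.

diverges

h is separable, so gradient descent decouples: s follows -∂h/∂s, t follows -∂h/∂t.
∂h/∂s = 9(s + 2)(s + 4); at s=-5 this is 27, so s decreases.
∂h/∂t = -18(t - 1)(t + 4); at t=-3 this is 72, so t decreases.
The s-coordinate has no critical point in that direction and runs off to infinity.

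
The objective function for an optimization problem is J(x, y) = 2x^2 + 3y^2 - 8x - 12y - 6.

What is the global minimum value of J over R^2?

-26

J(x,y) separates as P(x) + Q(y) − 6, so its minimum is min P + min Q − 6.
P'(x) = 4x - 8 vanishes at x ∈ {2}; Q'(y) = 6y - 12 vanishes at y ∈ {2}.
Local minima of P (where P''>0): P(2)=-8. Local minima of Q: Q(2)=-12.
So the global minimum of J is P(2) + Q(2) − 6 = -8 − 12 − 6 = -26, attained at (2, 2).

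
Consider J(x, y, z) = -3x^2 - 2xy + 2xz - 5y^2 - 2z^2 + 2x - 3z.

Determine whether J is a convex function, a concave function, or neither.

concave

J is quadratic, so its Hessian is the constant matrix H = [[-6, -2, 2], [-2, -10, 0], [2, 0, -4]].
Leading principal minors: -6, 56, -184.
Signs alternate −, +, − ⇒ H ≺ 0 ⇒ concave.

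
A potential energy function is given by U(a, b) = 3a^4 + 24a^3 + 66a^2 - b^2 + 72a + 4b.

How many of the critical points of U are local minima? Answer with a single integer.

0

U separates as a function of a plus a function of b, so ∇U=0 decouples.
∂U/∂a = 12(a + 1)(a + 2)(a + 3) = 0 at a ∈ {-3, -2, -1}; ∂U/∂b = -2(b - 2) = 0 at b ∈ {2}.
The Hessian is diagonal: diag(U_aa, U_bb). Second derivatives: U_aa(-3)=24, U_aa(-2)=-12, U_aa(-1)=24; U_bb(2)=-2.
Local minima occur where both diagonal entries positive: none. Count: 0.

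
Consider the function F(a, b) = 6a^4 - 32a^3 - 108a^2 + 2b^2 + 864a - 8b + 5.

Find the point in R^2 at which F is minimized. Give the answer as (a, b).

(-3, 2)

F(a,b) separates as P(a) + Q(b) + 5, so its minimum is min P + min Q + 5.
P'(a) = 24(a - 4)(a - 3)(a + 3) vanishes at a ∈ {-3, 3, 4}; Q'(b) = 4b - 8 vanishes at b ∈ {2}.
Local minima of P (where P''>0): P(-3)=-2214, P(4)=1216. Local minima of Q: Q(2)=-8.
So the global minimum of F is P(-3) + Q(2) + 5 = -2214 − 8 + 5 = -2217, attained at (-3, 2).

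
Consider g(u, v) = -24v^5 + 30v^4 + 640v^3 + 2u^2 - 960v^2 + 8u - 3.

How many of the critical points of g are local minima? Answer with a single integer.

2

g separates as a function of u plus a function of v, so ∇g=0 decouples.
∂g/∂u = 4(u + 2) = 0 at u ∈ {-2}; ∂g/∂v = -120v(v - 4)(v - 1)(v + 4) = 0 at v ∈ {-4, 0, 1, 4}.
The Hessian is diagonal: diag(g_uu, g_vv). Second derivatives: g_uu(-2)=4; g_vv(-4)=19200, g_vv(0)=-1920, g_vv(1)=1800, g_vv(4)=-11520.
Local minima occur where both diagonal entries positive: (-2, -4), (-2, 1). Count: 2.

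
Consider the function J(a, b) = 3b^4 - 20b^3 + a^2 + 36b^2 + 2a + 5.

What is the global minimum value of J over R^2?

4

J(a,b) separates as P(a) + Q(b) + 5, so its minimum is min P + min Q + 5.
P'(a) = 2a + 2 vanishes at a ∈ {-1}; Q'(b) = 12b(b - 3)(b - 2) vanishes at b ∈ {0, 2, 3}.
Local minima of P (where P''>0): P(-1)=-1. Local minima of Q: Q(0)=0, Q(3)=27.
So the global minimum of J is P(-1) + Q(0) + 5 = -1 + 0 + 5 = 4, attained at (-1, 0).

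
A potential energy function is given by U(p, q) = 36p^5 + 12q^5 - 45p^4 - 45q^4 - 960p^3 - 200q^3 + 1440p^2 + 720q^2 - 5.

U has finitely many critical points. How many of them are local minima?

U separates as a function of p plus a function of q, so ∇U=0 decouples.
∂U/∂p = 180p(p - 4)(p - 1)(p + 4) = 0 at p ∈ {-4, 0, 1, 4}; ∂U/∂q = 60q(q - 4)(q - 2)(q + 3) = 0 at q ∈ {-3, 0, 2, 4}.
The Hessian is diagonal: diag(U_pp, U_qq). Second derivatives: U_pp(-4)=-28800, U_pp(0)=2880, U_pp(1)=-2700, U_pp(4)=17280; U_qq(-3)=-6300, U_qq(0)=1440, U_qq(2)=-1200, U_qq(4)=3360.
Local minima occur where both diagonal entries positive: (0, 0), (0, 4), (4, 0), (4, 4). Count: 4.

4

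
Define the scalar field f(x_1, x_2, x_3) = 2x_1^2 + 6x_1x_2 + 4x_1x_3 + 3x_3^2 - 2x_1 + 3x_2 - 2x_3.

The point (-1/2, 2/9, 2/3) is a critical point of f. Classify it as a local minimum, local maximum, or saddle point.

The Hessian is constant: H = [[4, 6, 4], [6, 0, 0], [4, 0, 6]].
Leading principal minors: Δ₁ = 4, Δ₂ = -36, Δ₃ = -216.
The minors fit neither the all-positive nor the alternating-sign pattern, so H is indefinite: a saddle point.

saddle point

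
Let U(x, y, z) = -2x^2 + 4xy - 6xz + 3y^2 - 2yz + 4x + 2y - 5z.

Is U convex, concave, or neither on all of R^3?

U is quadratic, so its Hessian is the constant matrix H = [[-4, 4, -6], [4, 6, -2], [-6, -2, 0]].
Leading principal minors: -4, -40, -104.
Neither pattern holds ⇒ H is indefinite ⇒ neither convex nor concave.

neither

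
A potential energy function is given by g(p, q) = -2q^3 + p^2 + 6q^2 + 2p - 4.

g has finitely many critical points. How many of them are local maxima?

g separates as a function of p plus a function of q, so ∇g=0 decouples.
∂g/∂p = 2(p + 1) = 0 at p ∈ {-1}; ∂g/∂q = -6q(q - 2) = 0 at q ∈ {0, 2}.
The Hessian is diagonal: diag(g_pp, g_qq). Second derivatives: g_pp(-1)=2; g_qq(0)=12, g_qq(2)=-12.
Local maxima occur where both diagonal entries negative: none. Count: 0.

0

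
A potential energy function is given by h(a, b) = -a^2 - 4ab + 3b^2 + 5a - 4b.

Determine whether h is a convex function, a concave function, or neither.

h is quadratic, so its Hessian is the constant matrix H = [[-2, -4], [-4, 6]].
det(H) = -28, tr(H) = 4.
det(H) < 0, so H is indefinite: neither convex nor concave.

neither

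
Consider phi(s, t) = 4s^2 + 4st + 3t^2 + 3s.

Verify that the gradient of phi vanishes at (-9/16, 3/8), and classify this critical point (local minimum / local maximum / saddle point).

∇phi = (8s + 4t + 3, 4s + 6t); substituting (-9/16, 3/8) gives ∇phi = (0, 0), so (-9/16, 3/8) is indeed a critical point.
The Hessian of phi is constant: H = [[8, 4], [4, 6]].
det(H) = 8·6 − 4² = 32.
det(H) > 0 and tr(H) = 14 > 0, so H is positive definite and the point is a local minimum.

local minimum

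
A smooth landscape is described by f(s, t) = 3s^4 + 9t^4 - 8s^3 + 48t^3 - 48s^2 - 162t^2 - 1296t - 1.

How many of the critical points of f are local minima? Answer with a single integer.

f separates as a function of s plus a function of t, so ∇f=0 decouples.
∂f/∂s = 12s(s - 4)(s + 2) = 0 at s ∈ {-2, 0, 4}; ∂f/∂t = 36(t - 3)(t + 3)(t + 4) = 0 at t ∈ {-4, -3, 3}.
The Hessian is diagonal: diag(f_ss, f_tt). Second derivatives: f_ss(-2)=144, f_ss(0)=-96, f_ss(4)=288; f_tt(-4)=252, f_tt(-3)=-216, f_tt(3)=1512.
Local minima occur where both diagonal entries positive: (-2, -4), (-2, 3), (4, -4), (4, 3). Count: 4.

4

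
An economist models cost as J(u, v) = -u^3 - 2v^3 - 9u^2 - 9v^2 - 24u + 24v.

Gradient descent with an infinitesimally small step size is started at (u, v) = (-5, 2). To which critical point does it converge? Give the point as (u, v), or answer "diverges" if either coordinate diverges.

J is separable, so gradient descent decouples: u follows -∂J/∂u, v follows -∂J/∂v.
∂J/∂u = -3(u + 2)(u + 4); at u=-5 this is -9, so u increases.
∂J/∂v = -6(v - 1)(v + 4); at v=2 this is -36, so v increases.
The v-coordinate has no critical point in that direction and runs off to infinity.

diverges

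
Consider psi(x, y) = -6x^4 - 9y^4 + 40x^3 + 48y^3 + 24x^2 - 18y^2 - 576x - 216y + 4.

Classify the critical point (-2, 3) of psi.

local maximum

The mixed partial ∂²psi/∂x∂y is 0, so the Hessian at any point is diag(psi_xx, psi_yy) = diag(24(-3x^2 + 10x + 2), 36(-3y^2 + 8y - 1)).
At (-2, 3): H = diag(-720, -144).
Both eigenvalues are negative, so H is negative definite: a local maximum.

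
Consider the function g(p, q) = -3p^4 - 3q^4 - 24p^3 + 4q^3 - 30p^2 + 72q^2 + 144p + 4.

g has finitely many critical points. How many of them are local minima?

1

g separates as a function of p plus a function of q, so ∇g=0 decouples.
∂g/∂p = -12(p - 1)(p + 3)(p + 4) = 0 at p ∈ {-4, -3, 1}; ∂g/∂q = -12q(q - 4)(q + 3) = 0 at q ∈ {-3, 0, 4}.
The Hessian is diagonal: diag(g_pp, g_qq). Second derivatives: g_pp(-4)=-60, g_pp(-3)=48, g_pp(1)=-240; g_qq(-3)=-252, g_qq(0)=144, g_qq(4)=-336.
Local minima occur where both diagonal entries positive: (-3, 0). Count: 1.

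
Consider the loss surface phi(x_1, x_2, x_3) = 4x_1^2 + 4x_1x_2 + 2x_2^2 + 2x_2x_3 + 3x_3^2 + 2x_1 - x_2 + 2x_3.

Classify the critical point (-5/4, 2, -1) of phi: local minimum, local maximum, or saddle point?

local minimum

The Hessian is constant: H = [[8, 4, 0], [4, 4, 2], [0, 2, 6]].
Leading principal minors: Δ₁ = 8, Δ₂ = 16, Δ₃ = 64.
All leading minors are positive, so H is positive definite: a local minimum.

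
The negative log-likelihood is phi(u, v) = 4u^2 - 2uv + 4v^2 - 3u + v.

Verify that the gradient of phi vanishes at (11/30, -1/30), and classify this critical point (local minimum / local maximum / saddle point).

local minimum

∇phi = (8u - 2v - 3, -2u + 8v + 1); substituting (11/30, -1/30) gives ∇phi = (0, 0), so (11/30, -1/30) is indeed a critical point.
The Hessian of phi is constant: H = [[8, -2], [-2, 8]].
det(H) = 8·8 − (-2)² = 60.
det(H) > 0 and tr(H) = 16 > 0, so H is positive definite and the point is a local minimum.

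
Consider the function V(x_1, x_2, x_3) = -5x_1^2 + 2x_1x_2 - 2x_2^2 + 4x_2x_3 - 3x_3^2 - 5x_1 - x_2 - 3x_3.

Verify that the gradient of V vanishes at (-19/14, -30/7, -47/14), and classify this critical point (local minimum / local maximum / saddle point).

local maximum

∇V = (-10x_1 + 2x_2 - 5, 2x_1 - 4x_2 + 4x_3 - 1, 4x_2 - 6x_3 - 3); substituting (-19/14, -30/7, -47/14) gives ∇V = (0, 0, 0), so (-19/14, -30/7, -47/14) is indeed a critical point.
The Hessian is constant: H = [[-10, 2, 0], [2, -4, 4], [0, 4, -6]].
Leading principal minors: Δ₁ = -10, Δ₂ = 36, Δ₃ = -56.
The minors alternate sign starting negative (−, +, −), so H is negative definite: a local maximum.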